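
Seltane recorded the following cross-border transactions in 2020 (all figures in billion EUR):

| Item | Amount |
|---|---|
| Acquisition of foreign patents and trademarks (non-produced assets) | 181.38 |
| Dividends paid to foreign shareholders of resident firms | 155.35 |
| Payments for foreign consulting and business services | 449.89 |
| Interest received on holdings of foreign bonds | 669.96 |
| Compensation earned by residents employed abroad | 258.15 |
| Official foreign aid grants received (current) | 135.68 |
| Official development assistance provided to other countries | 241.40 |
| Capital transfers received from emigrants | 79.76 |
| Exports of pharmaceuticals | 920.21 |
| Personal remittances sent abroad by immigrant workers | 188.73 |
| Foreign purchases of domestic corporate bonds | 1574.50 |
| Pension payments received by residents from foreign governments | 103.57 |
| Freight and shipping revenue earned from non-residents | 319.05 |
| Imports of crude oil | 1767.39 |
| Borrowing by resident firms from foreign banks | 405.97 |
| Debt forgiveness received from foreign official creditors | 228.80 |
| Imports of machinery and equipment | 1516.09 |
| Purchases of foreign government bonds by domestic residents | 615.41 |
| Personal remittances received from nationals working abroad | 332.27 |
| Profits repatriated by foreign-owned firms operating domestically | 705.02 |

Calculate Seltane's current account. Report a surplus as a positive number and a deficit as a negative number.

Goods: 920.21 - 1767.39 - 1516.09 = -2363.27
Services: -449.89 + 319.05 = -130.84
Primary income: 669.96 - 155.35 - 705.02 + 258.15 = 67.74
Secondary income: 103.57 - 188.73 - 241.40 + 135.68 + 332.27 = 141.39
Current account = (-2363.27) + (-130.84) + 67.74 + 141.39 = -2284.98
(Excluded from the current account — capital account: acquisition of foreign patents and trademarks (non-produced assets) 181.38, capital transfers received from emigrants 79.76, debt forgiveness received from foreign official creditors 228.80; financial account: foreign purchases of domestic corporate bonds 1574.50, borrowing by resident firms from foreign banks 405.97, purchases of foreign government bonds by domestic residents 615.41.)

-2284.98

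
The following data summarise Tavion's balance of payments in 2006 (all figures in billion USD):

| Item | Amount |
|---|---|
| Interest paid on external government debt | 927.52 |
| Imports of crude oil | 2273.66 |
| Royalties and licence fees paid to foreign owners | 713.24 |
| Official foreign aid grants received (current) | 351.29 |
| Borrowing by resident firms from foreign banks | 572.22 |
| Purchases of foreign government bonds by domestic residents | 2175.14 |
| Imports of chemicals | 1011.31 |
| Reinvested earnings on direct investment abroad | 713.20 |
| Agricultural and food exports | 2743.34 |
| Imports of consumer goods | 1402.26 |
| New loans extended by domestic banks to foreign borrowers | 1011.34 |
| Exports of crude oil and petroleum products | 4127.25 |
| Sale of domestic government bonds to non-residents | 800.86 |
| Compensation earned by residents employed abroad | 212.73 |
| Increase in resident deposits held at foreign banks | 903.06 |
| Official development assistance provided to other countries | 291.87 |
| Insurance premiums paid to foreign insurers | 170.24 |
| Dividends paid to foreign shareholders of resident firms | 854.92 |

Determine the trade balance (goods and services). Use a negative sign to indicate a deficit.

1299.88

Goods: 4127.25 - 1402.26 - 2273.66 - 1011.31 + 2743.34 = 2183.36
Services: -170.24 - 713.24 = -883.48
Trade balance = 2183.36 + (-883.48) = 1299.88
(Excluded from the trade balance — primary income: interest paid on external government debt 927.52, reinvested earnings on direct investment abroad 713.20, compensation earned by residents employed abroad 212.73, dividends paid to foreign shareholders of resident firms 854.92; secondary income: official foreign aid grants received (current) 351.29, official development assistance provided to other countries 291.87; financial account: borrowing by resident firms from foreign banks 572.22, purchases of foreign government bonds by domestic residents 2175.14, new loans extended by domestic banks to foreign borrowers 1011.34, sale of domestic government bonds to non-residents 800.86, increase in resident deposits held at foreign banks 903.06.)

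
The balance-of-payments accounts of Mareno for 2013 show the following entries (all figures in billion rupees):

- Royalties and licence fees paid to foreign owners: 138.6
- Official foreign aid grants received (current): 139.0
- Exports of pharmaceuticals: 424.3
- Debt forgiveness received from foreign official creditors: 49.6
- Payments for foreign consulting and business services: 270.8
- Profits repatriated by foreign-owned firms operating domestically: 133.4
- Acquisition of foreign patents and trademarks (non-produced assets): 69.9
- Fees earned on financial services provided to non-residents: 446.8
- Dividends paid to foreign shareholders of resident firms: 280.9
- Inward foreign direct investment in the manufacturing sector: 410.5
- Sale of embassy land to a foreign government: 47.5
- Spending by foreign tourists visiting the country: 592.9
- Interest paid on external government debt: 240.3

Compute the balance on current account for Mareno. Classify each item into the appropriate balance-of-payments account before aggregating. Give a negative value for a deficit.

539.0

Goods: 424.3
Services: 446.8 + 592.9 - 270.8 - 138.6 = 630.3
Primary income: -240.3 - 133.4 - 280.9 = -654.6
Secondary income: 139.0
Current account = 424.3 + 630.3 + (-654.6) + 139.0 = 539.0
(Excluded from the current account — capital account: debt forgiveness received from foreign official creditors 49.6, acquisition of foreign patents and trademarks (non-produced assets) 69.9, sale of embassy land to a foreign government 47.5; financial account: inward foreign direct investment in the manufacturing sector 410.5.)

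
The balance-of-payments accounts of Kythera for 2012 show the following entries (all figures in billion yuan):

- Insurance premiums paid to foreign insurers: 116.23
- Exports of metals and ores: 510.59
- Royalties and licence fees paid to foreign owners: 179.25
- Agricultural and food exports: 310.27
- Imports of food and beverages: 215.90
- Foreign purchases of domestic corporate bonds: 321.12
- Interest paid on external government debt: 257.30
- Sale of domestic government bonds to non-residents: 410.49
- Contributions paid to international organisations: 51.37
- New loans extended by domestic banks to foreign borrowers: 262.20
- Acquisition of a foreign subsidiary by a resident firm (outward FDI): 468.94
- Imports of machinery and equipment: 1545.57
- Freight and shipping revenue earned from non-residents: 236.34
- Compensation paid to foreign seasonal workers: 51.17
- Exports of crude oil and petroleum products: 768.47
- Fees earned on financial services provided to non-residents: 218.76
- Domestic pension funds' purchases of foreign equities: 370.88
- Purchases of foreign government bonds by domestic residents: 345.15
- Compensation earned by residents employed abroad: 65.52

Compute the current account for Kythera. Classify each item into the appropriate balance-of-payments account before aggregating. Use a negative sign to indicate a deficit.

-306.84

Goods: 510.59 + 310.27 - 215.90 - 1545.57 + 768.47 = -172.14
Services: 236.34 - 116.23 - 179.25 + 218.76 = 159.62
Primary income: -257.30 - 51.17 + 65.52 = -242.95
Secondary income: -51.37
Current account = (-172.14) + 159.62 + (-242.95) + (-51.37) = -306.84
(Excluded from the current account — financial account: foreign purchases of domestic corporate bonds 321.12, sale of domestic government bonds to non-residents 410.49, new loans extended by domestic banks to foreign borrowers 262.20, acquisition of a foreign subsidiary by a resident firm (outward FDI) 468.94, domestic pension funds' purchases of foreign equities 370.88, purchases of foreign government bonds by domestic residents 345.15.)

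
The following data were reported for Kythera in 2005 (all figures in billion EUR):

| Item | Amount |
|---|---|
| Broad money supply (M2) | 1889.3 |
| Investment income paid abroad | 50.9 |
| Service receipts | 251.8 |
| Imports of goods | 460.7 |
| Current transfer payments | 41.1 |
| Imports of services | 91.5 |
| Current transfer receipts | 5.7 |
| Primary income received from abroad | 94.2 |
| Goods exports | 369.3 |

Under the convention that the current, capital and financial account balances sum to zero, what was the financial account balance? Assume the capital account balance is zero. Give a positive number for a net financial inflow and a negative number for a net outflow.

Goods balance = 369.3 - 460.7 = -91.4
Services balance = 251.8 - 91.5 = 160.3
Trade balance (goods + services) = -91.4 + 160.3 = 68.9
Net primary income = 94.2 - 50.9 = 43.3
Net secondary income = 5.7 - 41.1 = -35.4
Current account = 68.9 + 43.3 + (-35.4) = 76.8
Financial account = -(76.8) = -76.8

-76.8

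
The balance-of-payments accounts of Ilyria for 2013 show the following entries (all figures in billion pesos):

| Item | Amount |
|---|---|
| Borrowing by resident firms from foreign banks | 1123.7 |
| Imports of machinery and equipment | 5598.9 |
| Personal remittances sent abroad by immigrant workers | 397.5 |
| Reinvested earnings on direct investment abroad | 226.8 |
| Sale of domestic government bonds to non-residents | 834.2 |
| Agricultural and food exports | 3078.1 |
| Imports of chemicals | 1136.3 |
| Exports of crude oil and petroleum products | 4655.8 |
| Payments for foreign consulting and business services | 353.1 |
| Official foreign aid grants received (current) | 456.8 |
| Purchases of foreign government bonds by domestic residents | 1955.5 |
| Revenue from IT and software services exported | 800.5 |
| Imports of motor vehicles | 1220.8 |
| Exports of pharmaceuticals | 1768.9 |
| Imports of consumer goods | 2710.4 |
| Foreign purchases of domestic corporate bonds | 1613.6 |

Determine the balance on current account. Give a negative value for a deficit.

Goods: 3078.1 + 4655.8 - 2710.4 - 1220.8 - 5598.9 - 1136.3 + 1768.9 = -1163.6
Services: 800.5 - 353.1 = 447.4
Primary income: 226.8
Secondary income: -397.5 + 456.8 = 59.3
Current account = (-1163.6) + 447.4 + 226.8 + 59.3 = -430.1
(Excluded from the current account — financial account: borrowing by resident firms from foreign banks 1123.7, sale of domestic government bonds to non-residents 834.2, purchases of foreign government bonds by domestic residents 1955.5, foreign purchases of domestic corporate bonds 1613.6.)

-430.1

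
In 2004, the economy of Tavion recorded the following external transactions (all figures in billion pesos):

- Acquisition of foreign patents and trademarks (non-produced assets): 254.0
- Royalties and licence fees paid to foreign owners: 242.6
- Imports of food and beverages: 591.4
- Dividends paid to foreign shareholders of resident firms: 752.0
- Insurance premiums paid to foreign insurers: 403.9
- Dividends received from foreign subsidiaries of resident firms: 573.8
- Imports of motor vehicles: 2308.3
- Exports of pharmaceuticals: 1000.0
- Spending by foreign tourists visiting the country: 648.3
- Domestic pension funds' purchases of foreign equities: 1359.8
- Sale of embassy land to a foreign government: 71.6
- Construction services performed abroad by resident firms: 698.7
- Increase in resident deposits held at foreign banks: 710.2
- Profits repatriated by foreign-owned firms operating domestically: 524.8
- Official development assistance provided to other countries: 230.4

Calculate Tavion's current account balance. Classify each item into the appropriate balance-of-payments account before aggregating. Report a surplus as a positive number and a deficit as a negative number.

Goods: -2308.3 + 1000.0 - 591.4 = -1899.7
Services: -403.9 + 698.7 - 242.6 + 648.3 = 700.5
Primary income: 573.8 - 752.0 - 524.8 = -703.0
Secondary income: -230.4
Current account = (-1899.7) + 700.5 + (-703.0) + (-230.4) = -2132.6
(Excluded from the current account — capital account: acquisition of foreign patents and trademarks (non-produced assets) 254.0, sale of embassy land to a foreign government 71.6; financial account: domestic pension funds' purchases of foreign equities 1359.8, increase in resident deposits held at foreign banks 710.2.)

-2132.6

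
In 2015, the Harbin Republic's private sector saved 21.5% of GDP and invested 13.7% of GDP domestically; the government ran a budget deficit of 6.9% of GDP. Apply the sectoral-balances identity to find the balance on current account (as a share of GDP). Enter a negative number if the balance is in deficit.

By the sectoral-balances identity, CA = (S_private - I) + (T - G).
Private balance = 21.5 - 13.7 = 7.8
Government balance (T - G) = -6.9
CA = 7.8 + (-6.9) = 0.9

0.9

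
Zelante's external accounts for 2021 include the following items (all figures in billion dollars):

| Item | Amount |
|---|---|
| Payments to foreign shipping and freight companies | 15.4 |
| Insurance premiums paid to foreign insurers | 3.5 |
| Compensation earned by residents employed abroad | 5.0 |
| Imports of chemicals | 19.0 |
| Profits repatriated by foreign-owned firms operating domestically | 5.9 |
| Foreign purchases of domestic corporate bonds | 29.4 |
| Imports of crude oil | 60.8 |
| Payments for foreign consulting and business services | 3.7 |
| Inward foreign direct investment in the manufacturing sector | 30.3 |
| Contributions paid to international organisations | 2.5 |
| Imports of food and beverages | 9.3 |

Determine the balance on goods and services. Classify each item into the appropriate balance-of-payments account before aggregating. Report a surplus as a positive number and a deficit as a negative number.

Goods: -9.3 - 60.8 - 19.0 = -89.1
Services: -15.4 - 3.5 - 3.7 = -22.6
Trade balance = -89.1 + (-22.6) = -111.7
(Excluded from the trade balance — primary income: compensation earned by residents employed abroad 5.0, profits repatriated by foreign-owned firms operating domestically 5.9; financial account: foreign purchases of domestic corporate bonds 29.4, inward foreign direct investment in the manufacturing sector 30.3; secondary income: contributions paid to international organisations 2.5.)

-111.7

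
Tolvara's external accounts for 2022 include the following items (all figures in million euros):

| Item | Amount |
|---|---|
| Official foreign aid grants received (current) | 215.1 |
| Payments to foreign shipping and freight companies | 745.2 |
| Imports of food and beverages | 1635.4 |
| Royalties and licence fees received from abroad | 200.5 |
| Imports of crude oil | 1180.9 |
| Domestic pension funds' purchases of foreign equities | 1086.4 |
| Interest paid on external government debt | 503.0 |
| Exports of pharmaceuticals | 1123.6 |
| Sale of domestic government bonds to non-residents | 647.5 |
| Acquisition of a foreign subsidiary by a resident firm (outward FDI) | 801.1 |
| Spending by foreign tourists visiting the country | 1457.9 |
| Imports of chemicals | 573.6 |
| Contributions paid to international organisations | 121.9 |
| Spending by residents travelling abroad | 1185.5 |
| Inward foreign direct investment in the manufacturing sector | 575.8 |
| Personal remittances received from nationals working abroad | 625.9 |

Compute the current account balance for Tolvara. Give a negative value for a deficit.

-2322.5

Goods: -573.6 - 1635.4 + 1123.6 - 1180.9 = -2266.3
Services: -745.2 + 200.5 - 1185.5 + 1457.9 = -272.3
Primary income: -503.0
Secondary income: 625.9 + 215.1 - 121.9 = 719.1
Current account = (-2266.3) + (-272.3) + (-503.0) + 719.1 = -2322.5
(Excluded from the current account — financial account: domestic pension funds' purchases of foreign equities 1086.4, sale of domestic government bonds to non-residents 647.5, acquisition of a foreign subsidiary by a resident firm (outward FDI) 801.1, inward foreign direct investment in the manufacturing sector 575.8.)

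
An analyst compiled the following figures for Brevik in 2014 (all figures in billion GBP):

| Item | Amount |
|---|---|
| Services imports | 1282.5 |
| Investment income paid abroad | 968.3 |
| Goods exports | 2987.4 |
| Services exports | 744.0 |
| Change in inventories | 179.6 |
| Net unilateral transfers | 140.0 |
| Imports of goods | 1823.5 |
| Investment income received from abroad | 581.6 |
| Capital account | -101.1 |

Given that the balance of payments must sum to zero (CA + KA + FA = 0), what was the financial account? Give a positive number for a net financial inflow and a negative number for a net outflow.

Goods balance = 2987.4 - 1823.5 = 1163.9
Services balance = 744.0 - 1282.5 = -538.5
Trade balance (goods + services) = 1163.9 + (-538.5) = 625.4
Net primary income = 581.6 - 968.3 = -386.7
Net secondary income = 140.0
Current account = 625.4 + (-386.7) + 140.0 = 378.7
Financial account = -(378.7 + (-101.1)) = -277.6

-277.6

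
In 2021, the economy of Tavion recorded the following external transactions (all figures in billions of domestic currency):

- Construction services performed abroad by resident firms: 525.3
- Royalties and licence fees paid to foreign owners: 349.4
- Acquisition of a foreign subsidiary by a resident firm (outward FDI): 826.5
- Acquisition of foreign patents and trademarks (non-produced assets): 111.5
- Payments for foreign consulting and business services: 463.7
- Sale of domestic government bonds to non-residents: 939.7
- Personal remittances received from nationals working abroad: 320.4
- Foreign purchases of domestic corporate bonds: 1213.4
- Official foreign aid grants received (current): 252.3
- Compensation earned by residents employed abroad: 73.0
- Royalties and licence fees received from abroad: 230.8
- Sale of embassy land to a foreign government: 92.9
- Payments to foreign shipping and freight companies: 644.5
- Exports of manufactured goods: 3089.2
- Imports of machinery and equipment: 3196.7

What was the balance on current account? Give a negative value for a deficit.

-163.3

Goods: 3089.2 - 3196.7 = -107.5
Services: -349.4 + 230.8 - 463.7 - 644.5 + 525.3 = -701.5
Primary income: 73.0
Secondary income: 252.3 + 320.4 = 572.7
Current account = (-107.5) + (-701.5) + 73.0 + 572.7 = -163.3
(Excluded from the current account — financial account: acquisition of a foreign subsidiary by a resident firm (outward FDI) 826.5, sale of domestic government bonds to non-residents 939.7, foreign purchases of domestic corporate bonds 1213.4; capital account: acquisition of foreign patents and trademarks (non-produced assets) 111.5, sale of embassy land to a foreign government 92.9.)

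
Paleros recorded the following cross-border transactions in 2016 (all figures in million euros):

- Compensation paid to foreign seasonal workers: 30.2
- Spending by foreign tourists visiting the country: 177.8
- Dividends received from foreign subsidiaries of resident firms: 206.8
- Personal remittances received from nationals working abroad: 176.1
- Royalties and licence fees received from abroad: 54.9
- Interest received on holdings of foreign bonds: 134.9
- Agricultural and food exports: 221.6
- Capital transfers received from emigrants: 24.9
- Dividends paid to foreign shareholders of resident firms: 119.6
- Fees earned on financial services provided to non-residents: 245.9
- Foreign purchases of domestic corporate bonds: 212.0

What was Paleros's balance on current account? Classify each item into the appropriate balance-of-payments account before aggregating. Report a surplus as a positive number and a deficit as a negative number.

Goods: 221.6
Services: 245.9 + 177.8 + 54.9 = 478.6
Primary income: -30.2 - 119.6 + 134.9 + 206.8 = 191.9
Secondary income: 176.1
Current account = 221.6 + 478.6 + 191.9 + 176.1 = 1068.2
(Excluded from the current account — capital account: capital transfers received from emigrants 24.9; financial account: foreign purchases of domestic corporate bonds 212.0.)

1068.2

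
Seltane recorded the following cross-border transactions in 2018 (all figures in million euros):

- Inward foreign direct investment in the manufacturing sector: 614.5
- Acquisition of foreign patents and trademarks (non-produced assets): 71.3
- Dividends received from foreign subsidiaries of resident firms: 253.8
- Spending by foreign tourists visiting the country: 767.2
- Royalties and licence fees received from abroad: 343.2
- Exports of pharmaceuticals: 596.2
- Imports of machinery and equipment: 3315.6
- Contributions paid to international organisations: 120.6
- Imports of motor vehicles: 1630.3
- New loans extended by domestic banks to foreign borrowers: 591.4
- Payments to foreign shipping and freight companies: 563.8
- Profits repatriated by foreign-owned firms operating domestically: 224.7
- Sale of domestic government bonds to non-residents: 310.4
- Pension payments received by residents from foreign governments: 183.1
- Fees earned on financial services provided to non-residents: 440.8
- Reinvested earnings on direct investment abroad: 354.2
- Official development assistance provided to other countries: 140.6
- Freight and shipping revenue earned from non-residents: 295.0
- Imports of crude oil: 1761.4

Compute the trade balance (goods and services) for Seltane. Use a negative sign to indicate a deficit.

-4828.7

Goods: -3315.6 - 1761.4 + 596.2 - 1630.3 = -6111.1
Services: 767.2 + 343.2 + 295.0 - 563.8 + 440.8 = 1282.4
Trade balance = -6111.1 + 1282.4 = -4828.7
(Excluded from the trade balance — financial account: inward foreign direct investment in the manufacturing sector 614.5, new loans extended by domestic banks to foreign borrowers 591.4, sale of domestic government bonds to non-residents 310.4; capital account: acquisition of foreign patents and trademarks (non-produced assets) 71.3; primary income: dividends received from foreign subsidiaries of resident firms 253.8, profits repatriated by foreign-owned firms operating domestically 224.7, reinvested earnings on direct investment abroad 354.2; secondary income: contributions paid to international organisations 120.6, pension payments received by residents from foreign governments 183.1, official development assistance provided to other countries 140.6.)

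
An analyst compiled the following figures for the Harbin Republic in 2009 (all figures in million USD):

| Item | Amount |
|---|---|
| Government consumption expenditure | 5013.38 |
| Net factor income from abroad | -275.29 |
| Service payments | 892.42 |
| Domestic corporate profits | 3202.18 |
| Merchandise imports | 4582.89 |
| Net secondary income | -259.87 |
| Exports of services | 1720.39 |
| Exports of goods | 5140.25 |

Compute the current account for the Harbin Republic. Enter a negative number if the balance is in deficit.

850.17

Goods balance = 5140.25 - 4582.89 = 557.36
Services balance = 1720.39 - 892.42 = 827.97
Trade balance (goods + services) = 557.36 + 827.97 = 1385.33
Net primary income = -275.29
Net secondary income = -259.87
Current account = 1385.33 + (-275.29) + (-259.87) = 850.17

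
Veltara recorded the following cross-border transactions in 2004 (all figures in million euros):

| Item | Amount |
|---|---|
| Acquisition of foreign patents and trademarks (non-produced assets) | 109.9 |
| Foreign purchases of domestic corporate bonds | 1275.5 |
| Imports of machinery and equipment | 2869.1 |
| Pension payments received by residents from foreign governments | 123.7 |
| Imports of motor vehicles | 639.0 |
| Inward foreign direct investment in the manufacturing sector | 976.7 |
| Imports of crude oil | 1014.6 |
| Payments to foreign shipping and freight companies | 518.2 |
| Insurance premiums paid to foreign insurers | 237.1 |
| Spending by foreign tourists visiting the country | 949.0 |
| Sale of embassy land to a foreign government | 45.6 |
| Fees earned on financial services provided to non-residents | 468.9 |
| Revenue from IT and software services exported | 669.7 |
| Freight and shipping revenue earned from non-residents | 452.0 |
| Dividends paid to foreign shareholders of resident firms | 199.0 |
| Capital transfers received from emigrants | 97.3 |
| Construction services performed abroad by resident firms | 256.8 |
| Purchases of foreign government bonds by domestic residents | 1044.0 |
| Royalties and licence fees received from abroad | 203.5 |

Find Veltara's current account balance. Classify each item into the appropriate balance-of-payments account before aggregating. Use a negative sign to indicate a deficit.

Goods: -1014.6 - 2869.1 - 639.0 = -4522.7
Services: 203.5 - 518.2 - 237.1 + 468.9 + 452.0 + 669.7 + 949.0 + 256.8 = 2244.6
Primary income: -199.0
Secondary income: 123.7
Current account = (-4522.7) + 2244.6 + (-199.0) + 123.7 = -2353.4
(Excluded from the current account — capital account: acquisition of foreign patents and trademarks (non-produced assets) 109.9, sale of embassy land to a foreign government 45.6, capital transfers received from emigrants 97.3; financial account: foreign purchases of domestic corporate bonds 1275.5, inward foreign direct investment in the manufacturing sector 976.7, purchases of foreign government bonds by domestic residents 1044.0.)

-2353.4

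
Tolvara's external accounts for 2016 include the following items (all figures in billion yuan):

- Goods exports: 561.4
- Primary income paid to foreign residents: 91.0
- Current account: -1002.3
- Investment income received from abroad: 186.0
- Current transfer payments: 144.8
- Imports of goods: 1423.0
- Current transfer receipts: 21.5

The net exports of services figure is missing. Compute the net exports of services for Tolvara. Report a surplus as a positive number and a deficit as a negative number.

Current account = goods balance + services balance + net primary income + net secondary income
Sum of the known components = -889.9
Net exports of services = CA - (known components) = -1002.3 - (-889.9) = -112.4

-112.4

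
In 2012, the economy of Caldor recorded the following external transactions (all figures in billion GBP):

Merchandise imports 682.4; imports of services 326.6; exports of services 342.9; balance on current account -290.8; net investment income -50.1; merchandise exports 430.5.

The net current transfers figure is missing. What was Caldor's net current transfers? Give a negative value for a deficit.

Current account = goods balance + services balance + net primary income + net secondary income
Sum of the known components = -285.7
Net current transfers = CA - (known components) = -290.8 - (-285.7) = -5.1

-5.1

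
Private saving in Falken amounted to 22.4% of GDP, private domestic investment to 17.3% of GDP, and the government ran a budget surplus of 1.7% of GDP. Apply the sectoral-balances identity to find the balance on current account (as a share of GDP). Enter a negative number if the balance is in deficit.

6.8

By the sectoral-balances identity, CA = (S_private - I) + (T - G).
Private balance = 22.4 - 17.3 = 5.1
Government balance (T - G) = 1.7
CA = 5.1 + 1.7 = 6.8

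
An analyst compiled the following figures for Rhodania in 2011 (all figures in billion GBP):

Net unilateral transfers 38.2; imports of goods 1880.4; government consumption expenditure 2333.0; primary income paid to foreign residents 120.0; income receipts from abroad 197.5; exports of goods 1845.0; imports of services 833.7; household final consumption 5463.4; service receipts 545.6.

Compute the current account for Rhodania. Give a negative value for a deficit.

-207.8

Goods balance = 1845.0 - 1880.4 = -35.4
Services balance = 545.6 - 833.7 = -288.1
Trade balance (goods + services) = -35.4 + (-288.1) = -323.5
Net primary income = 197.5 - 120.0 = 77.5
Net secondary income = 38.2
Current account = -323.5 + 77.5 + 38.2 = -207.8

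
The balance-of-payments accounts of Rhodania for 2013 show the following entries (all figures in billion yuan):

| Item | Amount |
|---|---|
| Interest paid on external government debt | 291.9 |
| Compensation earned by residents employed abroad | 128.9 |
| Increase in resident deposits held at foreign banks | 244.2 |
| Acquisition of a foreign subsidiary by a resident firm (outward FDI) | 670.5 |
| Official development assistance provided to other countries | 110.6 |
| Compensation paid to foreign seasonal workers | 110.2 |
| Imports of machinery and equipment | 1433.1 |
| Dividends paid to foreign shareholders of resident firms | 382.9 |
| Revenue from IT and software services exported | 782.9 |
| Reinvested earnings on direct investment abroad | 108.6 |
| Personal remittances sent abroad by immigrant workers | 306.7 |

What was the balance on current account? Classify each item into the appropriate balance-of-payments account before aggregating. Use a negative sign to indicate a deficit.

Goods: -1433.1
Services: 782.9
Primary income: 108.6 + 128.9 - 291.9 - 382.9 - 110.2 = -547.5
Secondary income: -110.6 - 306.7 = -417.3
Current account = (-1433.1) + 782.9 + (-547.5) + (-417.3) = -1615.0
(Excluded from the current account — financial account: increase in resident deposits held at foreign banks 244.2, acquisition of a foreign subsidiary by a resident firm (outward FDI) 670.5.)

-1615.0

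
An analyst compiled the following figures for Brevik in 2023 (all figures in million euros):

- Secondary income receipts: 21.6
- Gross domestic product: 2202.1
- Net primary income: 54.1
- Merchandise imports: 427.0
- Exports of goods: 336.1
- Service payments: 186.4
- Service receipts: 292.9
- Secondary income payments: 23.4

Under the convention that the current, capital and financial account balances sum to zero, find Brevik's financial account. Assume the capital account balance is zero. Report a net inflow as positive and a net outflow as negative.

-67.9

Goods balance = 336.1 - 427.0 = -90.9
Services balance = 292.9 - 186.4 = 106.5
Trade balance (goods + services) = -90.9 + 106.5 = 15.6
Net primary income = 54.1
Net secondary income = 21.6 - 23.4 = -1.8
Current account = 15.6 + 54.1 + (-1.8) = 67.9
Financial account = -(67.9) = -67.9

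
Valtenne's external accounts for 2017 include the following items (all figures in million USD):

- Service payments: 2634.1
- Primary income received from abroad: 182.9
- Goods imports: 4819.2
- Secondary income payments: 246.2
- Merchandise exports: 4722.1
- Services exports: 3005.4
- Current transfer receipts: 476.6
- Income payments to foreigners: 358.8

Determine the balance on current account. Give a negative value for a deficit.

328.7

Goods balance = 4722.1 - 4819.2 = -97.1
Services balance = 3005.4 - 2634.1 = 371.3
Trade balance (goods + services) = -97.1 + 371.3 = 274.2
Net primary income = 182.9 - 358.8 = -175.9
Net secondary income = 476.6 - 246.2 = 230.4
Current account = 274.2 + (-175.9) + 230.4 = 328.7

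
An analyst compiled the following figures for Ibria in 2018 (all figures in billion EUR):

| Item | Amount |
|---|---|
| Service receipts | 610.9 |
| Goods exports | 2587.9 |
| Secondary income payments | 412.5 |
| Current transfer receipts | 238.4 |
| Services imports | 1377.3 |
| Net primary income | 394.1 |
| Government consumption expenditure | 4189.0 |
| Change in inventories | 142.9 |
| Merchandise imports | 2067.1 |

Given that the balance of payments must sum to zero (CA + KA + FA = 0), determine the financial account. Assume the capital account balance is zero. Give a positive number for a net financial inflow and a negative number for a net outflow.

25.6

Goods balance = 2587.9 - 2067.1 = 520.8
Services balance = 610.9 - 1377.3 = -766.4
Trade balance (goods + services) = 520.8 + (-766.4) = -245.6
Net primary income = 394.1
Net secondary income = 238.4 - 412.5 = -174.1
Current account = -245.6 + 394.1 + (-174.1) = -25.6
Financial account = -(-25.6) = 25.6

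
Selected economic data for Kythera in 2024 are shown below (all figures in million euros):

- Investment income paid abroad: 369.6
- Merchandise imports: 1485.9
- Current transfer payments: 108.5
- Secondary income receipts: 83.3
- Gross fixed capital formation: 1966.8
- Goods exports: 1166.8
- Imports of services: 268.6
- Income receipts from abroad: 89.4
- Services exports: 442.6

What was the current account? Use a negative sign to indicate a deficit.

-450.5

Goods balance = 1166.8 - 1485.9 = -319.1
Services balance = 442.6 - 268.6 = 174.0
Trade balance (goods + services) = -319.1 + 174.0 = -145.1
Net primary income = 89.4 - 369.6 = -280.2
Net secondary income = 83.3 - 108.5 = -25.2
Current account = -145.1 + (-280.2) + (-25.2) = -450.5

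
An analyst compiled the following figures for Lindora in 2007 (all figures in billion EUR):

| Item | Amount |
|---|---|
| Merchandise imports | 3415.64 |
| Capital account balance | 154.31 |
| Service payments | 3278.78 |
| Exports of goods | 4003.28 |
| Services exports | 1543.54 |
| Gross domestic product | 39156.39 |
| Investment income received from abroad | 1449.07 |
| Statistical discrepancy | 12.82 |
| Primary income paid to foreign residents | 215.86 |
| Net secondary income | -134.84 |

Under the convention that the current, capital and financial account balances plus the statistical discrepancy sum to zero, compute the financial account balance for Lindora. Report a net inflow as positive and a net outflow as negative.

-117.90

Goods balance = 4003.28 - 3415.64 = 587.64
Services balance = 1543.54 - 3278.78 = -1735.24
Trade balance (goods + services) = 587.64 + (-1735.24) = -1147.60
Net primary income = 1449.07 - 215.86 = 1233.21
Net secondary income = -134.84
Current account = -1147.60 + 1233.21 + (-134.84) = -49.23
Financial account = -(-49.23 + 154.31 + 12.82) = -117.90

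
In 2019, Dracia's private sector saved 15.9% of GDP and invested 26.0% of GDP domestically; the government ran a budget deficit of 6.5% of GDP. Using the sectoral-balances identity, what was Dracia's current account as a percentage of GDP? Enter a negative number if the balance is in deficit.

-16.6

By the sectoral-balances identity, CA = (S_private - I) + (T - G).
Private balance = 15.9 - 26.0 = -10.1
Government balance (T - G) = -6.5
CA = -10.1 + (-6.5) = -16.6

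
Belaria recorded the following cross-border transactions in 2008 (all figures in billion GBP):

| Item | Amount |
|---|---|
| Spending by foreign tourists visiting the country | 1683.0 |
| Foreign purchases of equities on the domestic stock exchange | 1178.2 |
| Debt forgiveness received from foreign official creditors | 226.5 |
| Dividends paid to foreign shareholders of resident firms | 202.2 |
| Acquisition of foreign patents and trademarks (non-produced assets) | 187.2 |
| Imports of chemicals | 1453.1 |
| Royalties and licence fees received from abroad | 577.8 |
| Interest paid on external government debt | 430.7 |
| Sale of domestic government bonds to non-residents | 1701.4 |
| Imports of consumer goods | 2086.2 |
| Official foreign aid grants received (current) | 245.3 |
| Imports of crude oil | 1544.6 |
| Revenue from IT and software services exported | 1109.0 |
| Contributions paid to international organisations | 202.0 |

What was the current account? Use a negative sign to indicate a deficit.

Goods: -2086.2 - 1544.6 - 1453.1 = -5083.9
Services: 1109.0 + 1683.0 + 577.8 = 3369.8
Primary income: -202.2 - 430.7 = -632.9
Secondary income: -202.0 + 245.3 = 43.3
Current account = (-5083.9) + 3369.8 + (-632.9) + 43.3 = -2303.7
(Excluded from the current account — financial account: foreign purchases of equities on the domestic stock exchange 1178.2, sale of domestic government bonds to non-residents 1701.4; capital account: debt forgiveness received from foreign official creditors 226.5, acquisition of foreign patents and trademarks (non-produced assets) 187.2.)

-2303.7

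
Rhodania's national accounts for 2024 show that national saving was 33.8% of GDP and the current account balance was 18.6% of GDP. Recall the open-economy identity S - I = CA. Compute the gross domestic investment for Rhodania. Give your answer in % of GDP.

15.2

S - I = CA (net lending to the rest of the world).
I = S - CA = 33.8 - 18.6 = 15.2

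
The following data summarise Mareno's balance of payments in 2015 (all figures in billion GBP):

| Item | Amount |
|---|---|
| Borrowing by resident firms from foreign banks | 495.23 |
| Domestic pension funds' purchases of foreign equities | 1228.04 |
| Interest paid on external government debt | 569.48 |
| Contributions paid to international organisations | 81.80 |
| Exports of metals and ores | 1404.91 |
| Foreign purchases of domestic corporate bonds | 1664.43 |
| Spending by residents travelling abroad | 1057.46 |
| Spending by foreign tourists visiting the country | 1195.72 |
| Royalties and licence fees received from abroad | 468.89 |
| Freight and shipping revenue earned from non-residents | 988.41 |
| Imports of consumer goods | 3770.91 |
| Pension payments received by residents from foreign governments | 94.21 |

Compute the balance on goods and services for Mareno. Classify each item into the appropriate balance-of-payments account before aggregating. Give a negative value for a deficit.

-770.44

Goods: 1404.91 - 3770.91 = -2366.00
Services: 988.41 - 1057.46 + 468.89 + 1195.72 = 1595.56
Trade balance = -2366.00 + 1595.56 = -770.44
(Excluded from the trade balance — financial account: borrowing by resident firms from foreign banks 495.23, domestic pension funds' purchases of foreign equities 1228.04, foreign purchases of domestic corporate bonds 1664.43; primary income: interest paid on external government debt 569.48; secondary income: contributions paid to international organisations 81.80, pension payments received by residents from foreign governments 94.21.)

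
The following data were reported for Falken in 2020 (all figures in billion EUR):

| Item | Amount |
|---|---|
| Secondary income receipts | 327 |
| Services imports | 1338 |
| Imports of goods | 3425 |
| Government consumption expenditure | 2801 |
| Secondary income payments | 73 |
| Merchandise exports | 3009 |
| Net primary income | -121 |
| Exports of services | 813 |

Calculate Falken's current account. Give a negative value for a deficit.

-808

Goods balance = 3009 - 3425 = -416
Services balance = 813 - 1338 = -525
Trade balance (goods + services) = -416 + (-525) = -941
Net primary income = -121
Net secondary income = 327 - 73 = 254
Current account = -941 + (-121) + 254 = -808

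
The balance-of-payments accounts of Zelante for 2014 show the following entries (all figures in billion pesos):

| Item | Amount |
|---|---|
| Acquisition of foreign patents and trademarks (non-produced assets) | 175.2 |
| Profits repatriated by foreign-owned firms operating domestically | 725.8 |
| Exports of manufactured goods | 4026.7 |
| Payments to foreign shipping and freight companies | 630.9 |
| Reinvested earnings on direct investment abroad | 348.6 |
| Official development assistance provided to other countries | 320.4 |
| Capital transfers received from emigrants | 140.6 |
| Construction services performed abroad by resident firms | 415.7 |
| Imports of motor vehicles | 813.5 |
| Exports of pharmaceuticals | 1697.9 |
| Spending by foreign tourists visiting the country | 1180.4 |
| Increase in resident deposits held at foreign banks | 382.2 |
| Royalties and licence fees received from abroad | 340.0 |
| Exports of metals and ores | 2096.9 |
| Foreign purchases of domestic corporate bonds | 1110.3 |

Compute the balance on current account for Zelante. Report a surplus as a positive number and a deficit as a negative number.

Goods: 4026.7 + 2096.9 + 1697.9 - 813.5 = 7008.0
Services: 415.7 + 340.0 + 1180.4 - 630.9 = 1305.2
Primary income: 348.6 - 725.8 = -377.2
Secondary income: -320.4
Current account = 7008.0 + 1305.2 + (-377.2) + (-320.4) = 7615.6
(Excluded from the current account — capital account: acquisition of foreign patents and trademarks (non-produced assets) 175.2, capital transfers received from emigrants 140.6; financial account: increase in resident deposits held at foreign banks 382.2, foreign purchases of domestic corporate bonds 1110.3.)

7615.6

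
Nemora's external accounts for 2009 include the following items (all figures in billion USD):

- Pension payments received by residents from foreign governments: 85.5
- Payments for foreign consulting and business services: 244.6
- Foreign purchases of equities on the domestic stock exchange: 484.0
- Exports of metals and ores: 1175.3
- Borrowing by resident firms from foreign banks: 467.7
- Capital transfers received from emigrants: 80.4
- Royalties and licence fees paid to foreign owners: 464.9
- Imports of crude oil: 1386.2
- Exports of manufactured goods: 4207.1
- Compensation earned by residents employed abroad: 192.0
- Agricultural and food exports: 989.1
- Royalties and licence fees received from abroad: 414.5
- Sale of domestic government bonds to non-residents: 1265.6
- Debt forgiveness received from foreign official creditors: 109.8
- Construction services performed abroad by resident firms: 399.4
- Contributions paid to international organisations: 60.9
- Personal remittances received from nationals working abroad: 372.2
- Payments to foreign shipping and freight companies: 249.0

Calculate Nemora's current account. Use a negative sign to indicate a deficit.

5429.5

Goods: 4207.1 + 1175.3 + 989.1 - 1386.2 = 4985.3
Services: -244.6 - 249.0 + 399.4 + 414.5 - 464.9 = -144.6
Primary income: 192.0
Secondary income: -60.9 + 372.2 + 85.5 = 396.8
Current account = 4985.3 + (-144.6) + 192.0 + 396.8 = 5429.5
(Excluded from the current account — financial account: foreign purchases of equities on the domestic stock exchange 484.0, borrowing by resident firms from foreign banks 467.7, sale of domestic government bonds to non-residents 1265.6; capital account: capital transfers received from emigrants 80.4, debt forgiveness received from foreign official creditors 109.8.)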